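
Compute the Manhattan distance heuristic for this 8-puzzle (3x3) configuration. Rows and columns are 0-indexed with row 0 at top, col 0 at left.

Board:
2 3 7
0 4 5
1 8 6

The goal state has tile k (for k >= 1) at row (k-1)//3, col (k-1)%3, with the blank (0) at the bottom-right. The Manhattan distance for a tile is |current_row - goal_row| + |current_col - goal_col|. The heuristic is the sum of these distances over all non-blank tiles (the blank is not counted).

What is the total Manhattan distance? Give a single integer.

Tile 2: (0,0)->(0,1) = 1
Tile 3: (0,1)->(0,2) = 1
Tile 7: (0,2)->(2,0) = 4
Tile 4: (1,1)->(1,0) = 1
Tile 5: (1,2)->(1,1) = 1
Tile 1: (2,0)->(0,0) = 2
Tile 8: (2,1)->(2,1) = 0
Tile 6: (2,2)->(1,2) = 1
Sum: 1 + 1 + 4 + 1 + 1 + 2 + 0 + 1 = 11

Answer: 11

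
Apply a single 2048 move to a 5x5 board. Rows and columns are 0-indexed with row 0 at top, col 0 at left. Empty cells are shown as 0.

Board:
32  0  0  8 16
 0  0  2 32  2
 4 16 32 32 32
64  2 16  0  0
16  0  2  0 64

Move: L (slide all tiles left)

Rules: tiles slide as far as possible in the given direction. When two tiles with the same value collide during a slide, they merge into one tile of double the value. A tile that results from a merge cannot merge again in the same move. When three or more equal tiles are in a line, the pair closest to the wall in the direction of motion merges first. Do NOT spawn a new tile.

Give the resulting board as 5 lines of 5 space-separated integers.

Answer: 32  8 16  0  0
 2 32  2  0  0
 4 16 64 32  0
64  2 16  0  0
16  2 64  0  0

Derivation:
Slide left:
row 0: [32, 0, 0, 8, 16] -> [32, 8, 16, 0, 0]
row 1: [0, 0, 2, 32, 2] -> [2, 32, 2, 0, 0]
row 2: [4, 16, 32, 32, 32] -> [4, 16, 64, 32, 0]
row 3: [64, 2, 16, 0, 0] -> [64, 2, 16, 0, 0]
row 4: [16, 0, 2, 0, 64] -> [16, 2, 64, 0, 0]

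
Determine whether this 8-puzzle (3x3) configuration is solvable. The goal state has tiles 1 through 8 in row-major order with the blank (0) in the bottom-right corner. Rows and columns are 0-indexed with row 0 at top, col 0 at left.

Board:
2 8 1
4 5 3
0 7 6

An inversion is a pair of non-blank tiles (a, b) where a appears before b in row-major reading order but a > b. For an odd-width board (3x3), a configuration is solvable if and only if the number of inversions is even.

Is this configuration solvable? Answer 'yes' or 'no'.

Inversions (pairs i<j in row-major order where tile[i] > tile[j] > 0): 10
10 is even, so the puzzle is solvable.

Answer: yes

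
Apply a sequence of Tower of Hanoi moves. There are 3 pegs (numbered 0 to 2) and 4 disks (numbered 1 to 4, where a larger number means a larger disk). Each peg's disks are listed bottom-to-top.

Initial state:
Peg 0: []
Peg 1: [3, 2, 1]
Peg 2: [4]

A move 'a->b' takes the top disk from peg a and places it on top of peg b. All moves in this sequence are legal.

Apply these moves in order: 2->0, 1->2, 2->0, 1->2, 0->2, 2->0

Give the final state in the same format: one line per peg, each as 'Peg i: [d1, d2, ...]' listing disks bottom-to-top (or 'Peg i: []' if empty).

After move 1 (2->0):
Peg 0: [4]
Peg 1: [3, 2, 1]
Peg 2: []

After move 2 (1->2):
Peg 0: [4]
Peg 1: [3, 2]
Peg 2: [1]

After move 3 (2->0):
Peg 0: [4, 1]
Peg 1: [3, 2]
Peg 2: []

After move 4 (1->2):
Peg 0: [4, 1]
Peg 1: [3]
Peg 2: [2]

After move 5 (0->2):
Peg 0: [4]
Peg 1: [3]
Peg 2: [2, 1]

After move 6 (2->0):
Peg 0: [4, 1]
Peg 1: [3]
Peg 2: [2]

Answer: Peg 0: [4, 1]
Peg 1: [3]
Peg 2: [2]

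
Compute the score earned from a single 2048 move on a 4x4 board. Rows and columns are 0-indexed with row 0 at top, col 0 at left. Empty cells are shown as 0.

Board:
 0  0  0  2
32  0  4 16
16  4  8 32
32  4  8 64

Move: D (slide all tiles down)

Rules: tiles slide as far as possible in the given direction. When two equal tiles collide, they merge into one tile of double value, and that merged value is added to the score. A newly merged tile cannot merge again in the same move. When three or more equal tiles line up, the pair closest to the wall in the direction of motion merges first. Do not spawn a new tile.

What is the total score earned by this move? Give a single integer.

Slide down:
col 0: [0, 32, 16, 32] -> [0, 32, 16, 32]  score +0 (running 0)
col 1: [0, 0, 4, 4] -> [0, 0, 0, 8]  score +8 (running 8)
col 2: [0, 4, 8, 8] -> [0, 0, 4, 16]  score +16 (running 24)
col 3: [2, 16, 32, 64] -> [2, 16, 32, 64]  score +0 (running 24)
Board after move:
 0  0  0  2
32  0  0 16
16  0  4 32
32  8 16 64

Answer: 24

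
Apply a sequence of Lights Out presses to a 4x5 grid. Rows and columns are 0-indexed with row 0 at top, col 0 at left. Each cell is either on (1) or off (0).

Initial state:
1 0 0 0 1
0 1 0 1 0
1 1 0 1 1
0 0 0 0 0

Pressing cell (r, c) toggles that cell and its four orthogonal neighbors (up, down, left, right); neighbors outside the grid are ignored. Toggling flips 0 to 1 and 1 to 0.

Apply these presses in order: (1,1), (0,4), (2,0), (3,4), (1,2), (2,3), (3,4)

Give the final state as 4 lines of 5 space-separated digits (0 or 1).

After press 1 at (1,1):
1 1 0 0 1
1 0 1 1 0
1 0 0 1 1
0 0 0 0 0

After press 2 at (0,4):
1 1 0 1 0
1 0 1 1 1
1 0 0 1 1
0 0 0 0 0

After press 3 at (2,0):
1 1 0 1 0
0 0 1 1 1
0 1 0 1 1
1 0 0 0 0

After press 4 at (3,4):
1 1 0 1 0
0 0 1 1 1
0 1 0 1 0
1 0 0 1 1

After press 5 at (1,2):
1 1 1 1 0
0 1 0 0 1
0 1 1 1 0
1 0 0 1 1

After press 6 at (2,3):
1 1 1 1 0
0 1 0 1 1
0 1 0 0 1
1 0 0 0 1

After press 7 at (3,4):
1 1 1 1 0
0 1 0 1 1
0 1 0 0 0
1 0 0 1 0

Answer: 1 1 1 1 0
0 1 0 1 1
0 1 0 0 0
1 0 0 1 0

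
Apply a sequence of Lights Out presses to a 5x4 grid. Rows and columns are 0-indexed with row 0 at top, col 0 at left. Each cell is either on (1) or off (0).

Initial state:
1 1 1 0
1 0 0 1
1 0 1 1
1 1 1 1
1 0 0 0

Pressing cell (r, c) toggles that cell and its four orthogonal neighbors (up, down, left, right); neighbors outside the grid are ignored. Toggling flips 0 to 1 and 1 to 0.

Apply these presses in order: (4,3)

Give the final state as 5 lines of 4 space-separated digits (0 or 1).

Answer: 1 1 1 0
1 0 0 1
1 0 1 1
1 1 1 0
1 0 1 1

Derivation:
After press 1 at (4,3):
1 1 1 0
1 0 0 1
1 0 1 1
1 1 1 0
1 0 1 1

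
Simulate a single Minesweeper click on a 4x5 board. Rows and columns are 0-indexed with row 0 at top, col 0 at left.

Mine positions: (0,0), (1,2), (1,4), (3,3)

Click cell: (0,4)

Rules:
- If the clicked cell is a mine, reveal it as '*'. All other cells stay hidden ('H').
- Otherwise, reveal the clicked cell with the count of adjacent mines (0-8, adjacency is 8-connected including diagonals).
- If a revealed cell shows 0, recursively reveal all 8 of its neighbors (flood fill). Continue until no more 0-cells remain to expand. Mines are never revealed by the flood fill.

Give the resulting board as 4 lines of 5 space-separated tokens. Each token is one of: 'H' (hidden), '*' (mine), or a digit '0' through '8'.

H H H H 1
H H H H H
H H H H H
H H H H H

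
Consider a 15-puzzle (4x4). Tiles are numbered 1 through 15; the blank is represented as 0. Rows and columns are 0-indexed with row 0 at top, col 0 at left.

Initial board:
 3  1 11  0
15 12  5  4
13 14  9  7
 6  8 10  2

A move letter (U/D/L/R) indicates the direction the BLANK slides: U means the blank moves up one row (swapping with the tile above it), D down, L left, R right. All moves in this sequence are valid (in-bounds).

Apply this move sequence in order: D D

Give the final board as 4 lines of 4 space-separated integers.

After move 1 (D):
 3  1 11  4
15 12  5  0
13 14  9  7
 6  8 10  2

After move 2 (D):
 3  1 11  4
15 12  5  7
13 14  9  0
 6  8 10  2

Answer:  3  1 11  4
15 12  5  7
13 14  9  0
 6  8 10  2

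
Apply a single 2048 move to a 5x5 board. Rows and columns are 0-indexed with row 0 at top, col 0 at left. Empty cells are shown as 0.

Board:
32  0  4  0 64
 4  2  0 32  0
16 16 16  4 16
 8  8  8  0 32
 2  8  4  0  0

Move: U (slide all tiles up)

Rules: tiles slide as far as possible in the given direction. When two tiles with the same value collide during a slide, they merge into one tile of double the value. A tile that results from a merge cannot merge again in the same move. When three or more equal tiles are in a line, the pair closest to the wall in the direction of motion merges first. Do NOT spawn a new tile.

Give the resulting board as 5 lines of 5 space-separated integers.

Answer: 32  2  4 32 64
 4 16 16  4 16
16 16  8  0 32
 8  0  4  0  0
 2  0  0  0  0

Derivation:
Slide up:
col 0: [32, 4, 16, 8, 2] -> [32, 4, 16, 8, 2]
col 1: [0, 2, 16, 8, 8] -> [2, 16, 16, 0, 0]
col 2: [4, 0, 16, 8, 4] -> [4, 16, 8, 4, 0]
col 3: [0, 32, 4, 0, 0] -> [32, 4, 0, 0, 0]
col 4: [64, 0, 16, 32, 0] -> [64, 16, 32, 0, 0]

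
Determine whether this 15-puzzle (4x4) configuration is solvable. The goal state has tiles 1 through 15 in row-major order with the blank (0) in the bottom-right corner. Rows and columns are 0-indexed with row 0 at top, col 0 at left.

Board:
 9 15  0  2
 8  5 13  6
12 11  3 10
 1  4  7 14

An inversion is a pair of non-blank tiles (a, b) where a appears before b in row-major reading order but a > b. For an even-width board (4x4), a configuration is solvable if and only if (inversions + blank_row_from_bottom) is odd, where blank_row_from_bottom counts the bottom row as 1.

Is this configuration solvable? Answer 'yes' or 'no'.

Inversions: 57
Blank is in row 0 (0-indexed from top), which is row 4 counting from the bottom (bottom = 1).
57 + 4 = 61, which is odd, so the puzzle is solvable.

Answer: yes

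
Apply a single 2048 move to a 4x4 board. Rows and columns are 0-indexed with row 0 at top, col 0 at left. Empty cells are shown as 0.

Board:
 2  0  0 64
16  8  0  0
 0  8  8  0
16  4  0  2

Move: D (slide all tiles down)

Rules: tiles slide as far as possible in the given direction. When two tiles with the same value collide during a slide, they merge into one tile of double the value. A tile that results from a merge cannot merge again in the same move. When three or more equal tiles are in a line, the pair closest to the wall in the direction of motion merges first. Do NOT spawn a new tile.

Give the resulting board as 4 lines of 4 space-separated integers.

Answer:  0  0  0  0
 0  0  0  0
 2 16  0 64
32  4  8  2

Derivation:
Slide down:
col 0: [2, 16, 0, 16] -> [0, 0, 2, 32]
col 1: [0, 8, 8, 4] -> [0, 0, 16, 4]
col 2: [0, 0, 8, 0] -> [0, 0, 0, 8]
col 3: [64, 0, 0, 2] -> [0, 0, 64, 2]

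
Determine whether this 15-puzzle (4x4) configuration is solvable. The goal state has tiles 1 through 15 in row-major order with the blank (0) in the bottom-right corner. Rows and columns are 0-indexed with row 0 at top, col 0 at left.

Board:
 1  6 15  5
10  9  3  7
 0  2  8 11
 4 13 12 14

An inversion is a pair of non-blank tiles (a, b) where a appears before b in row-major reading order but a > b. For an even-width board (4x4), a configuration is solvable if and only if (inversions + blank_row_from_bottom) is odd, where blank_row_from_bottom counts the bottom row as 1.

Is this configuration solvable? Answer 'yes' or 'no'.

Answer: no

Derivation:
Inversions: 36
Blank is in row 2 (0-indexed from top), which is row 2 counting from the bottom (bottom = 1).
36 + 2 = 38, which is even, so the puzzle is not solvable.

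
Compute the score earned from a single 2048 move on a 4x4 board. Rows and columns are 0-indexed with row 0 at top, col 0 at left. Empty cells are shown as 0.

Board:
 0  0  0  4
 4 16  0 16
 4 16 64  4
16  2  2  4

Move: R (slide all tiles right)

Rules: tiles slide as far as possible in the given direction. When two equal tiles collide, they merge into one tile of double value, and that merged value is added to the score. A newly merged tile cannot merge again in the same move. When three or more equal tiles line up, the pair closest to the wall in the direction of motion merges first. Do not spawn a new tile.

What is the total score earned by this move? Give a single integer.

Answer: 36

Derivation:
Slide right:
row 0: [0, 0, 0, 4] -> [0, 0, 0, 4]  score +0 (running 0)
row 1: [4, 16, 0, 16] -> [0, 0, 4, 32]  score +32 (running 32)
row 2: [4, 16, 64, 4] -> [4, 16, 64, 4]  score +0 (running 32)
row 3: [16, 2, 2, 4] -> [0, 16, 4, 4]  score +4 (running 36)
Board after move:
 0  0  0  4
 0  0  4 32
 4 16 64  4
 0 16  4  4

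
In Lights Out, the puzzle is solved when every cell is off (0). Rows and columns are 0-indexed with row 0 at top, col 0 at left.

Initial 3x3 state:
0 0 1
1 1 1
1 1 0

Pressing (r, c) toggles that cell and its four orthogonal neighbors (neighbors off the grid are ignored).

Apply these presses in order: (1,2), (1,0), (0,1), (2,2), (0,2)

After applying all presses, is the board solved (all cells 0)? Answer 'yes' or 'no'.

Answer: yes

Derivation:
After press 1 at (1,2):
0 0 0
1 0 0
1 1 1

After press 2 at (1,0):
1 0 0
0 1 0
0 1 1

After press 3 at (0,1):
0 1 1
0 0 0
0 1 1

After press 4 at (2,2):
0 1 1
0 0 1
0 0 0

After press 5 at (0,2):
0 0 0
0 0 0
0 0 0

Lights still on: 0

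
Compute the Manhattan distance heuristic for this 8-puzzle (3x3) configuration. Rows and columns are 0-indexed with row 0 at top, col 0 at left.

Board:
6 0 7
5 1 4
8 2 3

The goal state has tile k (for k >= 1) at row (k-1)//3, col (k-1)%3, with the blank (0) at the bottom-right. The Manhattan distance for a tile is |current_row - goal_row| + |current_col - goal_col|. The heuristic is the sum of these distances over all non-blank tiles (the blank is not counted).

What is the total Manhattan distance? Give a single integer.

Answer: 17

Derivation:
Tile 6: (0,0)->(1,2) = 3
Tile 7: (0,2)->(2,0) = 4
Tile 5: (1,0)->(1,1) = 1
Tile 1: (1,1)->(0,0) = 2
Tile 4: (1,2)->(1,0) = 2
Tile 8: (2,0)->(2,1) = 1
Tile 2: (2,1)->(0,1) = 2
Tile 3: (2,2)->(0,2) = 2
Sum: 3 + 4 + 1 + 2 + 2 + 1 + 2 + 2 = 17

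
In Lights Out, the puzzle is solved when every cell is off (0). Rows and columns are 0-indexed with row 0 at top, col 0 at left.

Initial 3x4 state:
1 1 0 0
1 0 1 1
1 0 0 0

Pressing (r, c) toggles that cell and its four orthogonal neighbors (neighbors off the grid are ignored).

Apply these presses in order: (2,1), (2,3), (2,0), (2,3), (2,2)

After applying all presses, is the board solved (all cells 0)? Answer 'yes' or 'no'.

After press 1 at (2,1):
1 1 0 0
1 1 1 1
0 1 1 0

After press 2 at (2,3):
1 1 0 0
1 1 1 0
0 1 0 1

After press 3 at (2,0):
1 1 0 0
0 1 1 0
1 0 0 1

After press 4 at (2,3):
1 1 0 0
0 1 1 1
1 0 1 0

After press 5 at (2,2):
1 1 0 0
0 1 0 1
1 1 0 1

Lights still on: 7

Answer: no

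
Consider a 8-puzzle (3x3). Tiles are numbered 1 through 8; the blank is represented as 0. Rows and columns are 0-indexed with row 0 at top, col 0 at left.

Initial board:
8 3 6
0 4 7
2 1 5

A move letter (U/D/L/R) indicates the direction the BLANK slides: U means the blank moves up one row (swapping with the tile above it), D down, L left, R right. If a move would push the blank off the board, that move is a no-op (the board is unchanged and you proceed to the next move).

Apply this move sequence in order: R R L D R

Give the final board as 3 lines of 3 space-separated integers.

After move 1 (R):
8 3 6
4 0 7
2 1 5

After move 2 (R):
8 3 6
4 7 0
2 1 5

After move 3 (L):
8 3 6
4 0 7
2 1 5

After move 4 (D):
8 3 6
4 1 7
2 0 5

After move 5 (R):
8 3 6
4 1 7
2 5 0

Answer: 8 3 6
4 1 7
2 5 0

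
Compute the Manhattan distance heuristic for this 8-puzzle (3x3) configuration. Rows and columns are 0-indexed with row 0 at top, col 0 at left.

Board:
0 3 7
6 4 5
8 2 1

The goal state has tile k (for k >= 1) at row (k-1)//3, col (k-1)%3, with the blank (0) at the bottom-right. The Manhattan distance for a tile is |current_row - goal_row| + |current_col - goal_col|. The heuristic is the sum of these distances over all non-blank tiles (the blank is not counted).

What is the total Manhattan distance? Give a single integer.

Answer: 16

Derivation:
Tile 3: (0,1)->(0,2) = 1
Tile 7: (0,2)->(2,0) = 4
Tile 6: (1,0)->(1,2) = 2
Tile 4: (1,1)->(1,0) = 1
Tile 5: (1,2)->(1,1) = 1
Tile 8: (2,0)->(2,1) = 1
Tile 2: (2,1)->(0,1) = 2
Tile 1: (2,2)->(0,0) = 4
Sum: 1 + 4 + 2 + 1 + 1 + 1 + 2 + 4 = 16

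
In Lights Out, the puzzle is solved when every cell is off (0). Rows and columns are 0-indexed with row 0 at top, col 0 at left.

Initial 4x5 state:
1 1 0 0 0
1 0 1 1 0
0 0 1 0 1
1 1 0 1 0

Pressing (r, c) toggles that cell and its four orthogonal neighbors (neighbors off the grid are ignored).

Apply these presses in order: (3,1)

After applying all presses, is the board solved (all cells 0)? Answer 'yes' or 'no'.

After press 1 at (3,1):
1 1 0 0 0
1 0 1 1 0
0 1 1 0 1
0 0 1 1 0

Lights still on: 10

Answer: no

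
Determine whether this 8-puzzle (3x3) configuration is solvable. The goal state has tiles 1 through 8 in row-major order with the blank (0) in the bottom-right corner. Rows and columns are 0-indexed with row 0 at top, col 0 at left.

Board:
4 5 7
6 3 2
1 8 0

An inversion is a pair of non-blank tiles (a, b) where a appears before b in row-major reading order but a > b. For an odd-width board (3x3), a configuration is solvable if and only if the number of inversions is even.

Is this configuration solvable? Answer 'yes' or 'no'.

Answer: yes

Derivation:
Inversions (pairs i<j in row-major order where tile[i] > tile[j] > 0): 16
16 is even, so the puzzle is solvable.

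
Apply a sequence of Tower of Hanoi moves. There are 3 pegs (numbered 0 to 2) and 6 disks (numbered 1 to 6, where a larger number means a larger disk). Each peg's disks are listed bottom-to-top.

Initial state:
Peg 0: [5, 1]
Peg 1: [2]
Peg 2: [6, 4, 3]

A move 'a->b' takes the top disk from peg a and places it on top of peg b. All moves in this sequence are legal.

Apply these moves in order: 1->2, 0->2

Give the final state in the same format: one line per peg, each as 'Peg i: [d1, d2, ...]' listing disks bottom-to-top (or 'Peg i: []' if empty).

Answer: Peg 0: [5]
Peg 1: []
Peg 2: [6, 4, 3, 2, 1]

Derivation:
After move 1 (1->2):
Peg 0: [5, 1]
Peg 1: []
Peg 2: [6, 4, 3, 2]

After move 2 (0->2):
Peg 0: [5]
Peg 1: []
Peg 2: [6, 4, 3, 2, 1]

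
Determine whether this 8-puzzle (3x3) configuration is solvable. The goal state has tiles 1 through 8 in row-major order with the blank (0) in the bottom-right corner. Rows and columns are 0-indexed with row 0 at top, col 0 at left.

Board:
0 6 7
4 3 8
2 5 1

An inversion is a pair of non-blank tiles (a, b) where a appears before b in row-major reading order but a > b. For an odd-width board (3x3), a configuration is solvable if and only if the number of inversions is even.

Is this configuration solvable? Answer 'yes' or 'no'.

Answer: yes

Derivation:
Inversions (pairs i<j in row-major order where tile[i] > tile[j] > 0): 20
20 is even, so the puzzle is solvable.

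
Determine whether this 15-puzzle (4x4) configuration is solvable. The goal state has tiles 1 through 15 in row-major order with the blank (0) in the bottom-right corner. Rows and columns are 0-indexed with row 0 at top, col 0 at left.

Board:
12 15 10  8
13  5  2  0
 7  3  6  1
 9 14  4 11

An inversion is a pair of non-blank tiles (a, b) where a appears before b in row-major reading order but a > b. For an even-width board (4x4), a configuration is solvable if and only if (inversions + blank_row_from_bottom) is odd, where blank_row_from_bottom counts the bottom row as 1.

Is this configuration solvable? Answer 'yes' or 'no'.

Inversions: 64
Blank is in row 1 (0-indexed from top), which is row 3 counting from the bottom (bottom = 1).
64 + 3 = 67, which is odd, so the puzzle is solvable.

Answer: yes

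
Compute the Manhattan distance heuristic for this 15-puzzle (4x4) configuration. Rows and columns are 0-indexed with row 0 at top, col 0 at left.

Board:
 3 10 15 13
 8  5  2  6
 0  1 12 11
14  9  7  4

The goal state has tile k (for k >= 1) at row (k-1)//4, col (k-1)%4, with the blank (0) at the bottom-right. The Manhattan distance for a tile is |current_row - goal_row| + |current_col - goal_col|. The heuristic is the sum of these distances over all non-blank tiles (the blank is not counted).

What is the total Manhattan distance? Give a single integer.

Tile 3: at (0,0), goal (0,2), distance |0-0|+|0-2| = 2
Tile 10: at (0,1), goal (2,1), distance |0-2|+|1-1| = 2
Tile 15: at (0,2), goal (3,2), distance |0-3|+|2-2| = 3
Tile 13: at (0,3), goal (3,0), distance |0-3|+|3-0| = 6
Tile 8: at (1,0), goal (1,3), distance |1-1|+|0-3| = 3
Tile 5: at (1,1), goal (1,0), distance |1-1|+|1-0| = 1
Tile 2: at (1,2), goal (0,1), distance |1-0|+|2-1| = 2
Tile 6: at (1,3), goal (1,1), distance |1-1|+|3-1| = 2
Tile 1: at (2,1), goal (0,0), distance |2-0|+|1-0| = 3
Tile 12: at (2,2), goal (2,3), distance |2-2|+|2-3| = 1
Tile 11: at (2,3), goal (2,2), distance |2-2|+|3-2| = 1
Tile 14: at (3,0), goal (3,1), distance |3-3|+|0-1| = 1
Tile 9: at (3,1), goal (2,0), distance |3-2|+|1-0| = 2
Tile 7: at (3,2), goal (1,2), distance |3-1|+|2-2| = 2
Tile 4: at (3,3), goal (0,3), distance |3-0|+|3-3| = 3
Sum: 2 + 2 + 3 + 6 + 3 + 1 + 2 + 2 + 3 + 1 + 1 + 1 + 2 + 2 + 3 = 34

Answer: 34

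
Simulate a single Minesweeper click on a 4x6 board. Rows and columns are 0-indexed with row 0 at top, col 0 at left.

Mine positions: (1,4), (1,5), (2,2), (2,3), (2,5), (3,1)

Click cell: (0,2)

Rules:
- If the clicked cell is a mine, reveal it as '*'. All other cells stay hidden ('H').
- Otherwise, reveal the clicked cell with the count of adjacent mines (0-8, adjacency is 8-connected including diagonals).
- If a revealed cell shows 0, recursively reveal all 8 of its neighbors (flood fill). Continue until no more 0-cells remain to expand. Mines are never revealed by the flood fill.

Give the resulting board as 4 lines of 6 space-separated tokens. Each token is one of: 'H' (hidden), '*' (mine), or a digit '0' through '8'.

0 0 0 1 H H
0 1 2 3 H H
1 2 H H H H
H H H H H H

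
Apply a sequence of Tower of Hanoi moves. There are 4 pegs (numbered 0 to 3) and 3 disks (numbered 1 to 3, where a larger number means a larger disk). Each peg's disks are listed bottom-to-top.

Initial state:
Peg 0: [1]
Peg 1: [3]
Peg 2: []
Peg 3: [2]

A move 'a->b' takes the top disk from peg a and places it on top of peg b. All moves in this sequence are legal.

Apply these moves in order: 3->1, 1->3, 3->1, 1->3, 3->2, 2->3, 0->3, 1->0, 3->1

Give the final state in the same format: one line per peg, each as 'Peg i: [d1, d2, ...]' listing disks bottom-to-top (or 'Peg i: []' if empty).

Answer: Peg 0: [3]
Peg 1: [1]
Peg 2: []
Peg 3: [2]

Derivation:
After move 1 (3->1):
Peg 0: [1]
Peg 1: [3, 2]
Peg 2: []
Peg 3: []

After move 2 (1->3):
Peg 0: [1]
Peg 1: [3]
Peg 2: []
Peg 3: [2]

After move 3 (3->1):
Peg 0: [1]
Peg 1: [3, 2]
Peg 2: []
Peg 3: []

After move 4 (1->3):
Peg 0: [1]
Peg 1: [3]
Peg 2: []
Peg 3: [2]

After move 5 (3->2):
Peg 0: [1]
Peg 1: [3]
Peg 2: [2]
Peg 3: []

After move 6 (2->3):
Peg 0: [1]
Peg 1: [3]
Peg 2: []
Peg 3: [2]

After move 7 (0->3):
Peg 0: []
Peg 1: [3]
Peg 2: []
Peg 3: [2, 1]

After move 8 (1->0):
Peg 0: [3]
Peg 1: []
Peg 2: []
Peg 3: [2, 1]

After move 9 (3->1):
Peg 0: [3]
Peg 1: [1]
Peg 2: []
Peg 3: [2]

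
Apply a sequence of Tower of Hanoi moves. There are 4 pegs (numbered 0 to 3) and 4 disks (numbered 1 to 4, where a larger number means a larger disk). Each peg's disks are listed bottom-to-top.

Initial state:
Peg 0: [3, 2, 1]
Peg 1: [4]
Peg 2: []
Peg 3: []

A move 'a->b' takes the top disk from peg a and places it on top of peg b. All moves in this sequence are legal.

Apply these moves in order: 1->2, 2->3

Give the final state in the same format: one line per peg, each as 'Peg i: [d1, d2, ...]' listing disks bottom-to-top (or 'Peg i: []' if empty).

Answer: Peg 0: [3, 2, 1]
Peg 1: []
Peg 2: []
Peg 3: [4]

Derivation:
After move 1 (1->2):
Peg 0: [3, 2, 1]
Peg 1: []
Peg 2: [4]
Peg 3: []

After move 2 (2->3):
Peg 0: [3, 2, 1]
Peg 1: []
Peg 2: []
Peg 3: [4]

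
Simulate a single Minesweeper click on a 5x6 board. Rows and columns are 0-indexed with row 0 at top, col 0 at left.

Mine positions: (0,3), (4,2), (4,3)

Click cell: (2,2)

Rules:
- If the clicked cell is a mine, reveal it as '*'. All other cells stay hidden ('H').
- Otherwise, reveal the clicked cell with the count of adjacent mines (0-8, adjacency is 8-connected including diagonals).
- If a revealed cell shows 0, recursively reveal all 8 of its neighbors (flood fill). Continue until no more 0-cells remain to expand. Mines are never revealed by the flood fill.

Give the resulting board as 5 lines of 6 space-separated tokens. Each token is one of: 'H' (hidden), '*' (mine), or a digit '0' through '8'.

0 0 1 H 1 0
0 0 1 1 1 0
0 0 0 0 0 0
0 1 2 2 1 0
0 1 H H 1 0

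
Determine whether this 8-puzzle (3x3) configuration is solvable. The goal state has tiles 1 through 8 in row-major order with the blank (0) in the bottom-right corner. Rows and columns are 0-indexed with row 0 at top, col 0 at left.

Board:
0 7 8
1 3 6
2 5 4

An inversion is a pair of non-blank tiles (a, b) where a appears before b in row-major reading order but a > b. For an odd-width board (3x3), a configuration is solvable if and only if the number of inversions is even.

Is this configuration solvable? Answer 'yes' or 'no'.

Answer: no

Derivation:
Inversions (pairs i<j in row-major order where tile[i] > tile[j] > 0): 17
17 is odd, so the puzzle is not solvable.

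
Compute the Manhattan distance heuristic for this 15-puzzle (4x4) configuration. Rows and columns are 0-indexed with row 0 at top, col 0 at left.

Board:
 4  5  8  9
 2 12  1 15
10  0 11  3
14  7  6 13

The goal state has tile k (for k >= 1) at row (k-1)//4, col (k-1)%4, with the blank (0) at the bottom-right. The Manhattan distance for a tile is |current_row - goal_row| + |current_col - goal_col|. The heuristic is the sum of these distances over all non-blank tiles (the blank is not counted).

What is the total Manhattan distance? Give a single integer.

Tile 4: at (0,0), goal (0,3), distance |0-0|+|0-3| = 3
Tile 5: at (0,1), goal (1,0), distance |0-1|+|1-0| = 2
Tile 8: at (0,2), goal (1,3), distance |0-1|+|2-3| = 2
Tile 9: at (0,3), goal (2,0), distance |0-2|+|3-0| = 5
Tile 2: at (1,0), goal (0,1), distance |1-0|+|0-1| = 2
Tile 12: at (1,1), goal (2,3), distance |1-2|+|1-3| = 3
Tile 1: at (1,2), goal (0,0), distance |1-0|+|2-0| = 3
Tile 15: at (1,3), goal (3,2), distance |1-3|+|3-2| = 3
Tile 10: at (2,0), goal (2,1), distance |2-2|+|0-1| = 1
Tile 11: at (2,2), goal (2,2), distance |2-2|+|2-2| = 0
Tile 3: at (2,3), goal (0,2), distance |2-0|+|3-2| = 3
Tile 14: at (3,0), goal (3,1), distance |3-3|+|0-1| = 1
Tile 7: at (3,1), goal (1,2), distance |3-1|+|1-2| = 3
Tile 6: at (3,2), goal (1,1), distance |3-1|+|2-1| = 3
Tile 13: at (3,3), goal (3,0), distance |3-3|+|3-0| = 3
Sum: 3 + 2 + 2 + 5 + 2 + 3 + 3 + 3 + 1 + 0 + 3 + 1 + 3 + 3 + 3 = 37

Answer: 37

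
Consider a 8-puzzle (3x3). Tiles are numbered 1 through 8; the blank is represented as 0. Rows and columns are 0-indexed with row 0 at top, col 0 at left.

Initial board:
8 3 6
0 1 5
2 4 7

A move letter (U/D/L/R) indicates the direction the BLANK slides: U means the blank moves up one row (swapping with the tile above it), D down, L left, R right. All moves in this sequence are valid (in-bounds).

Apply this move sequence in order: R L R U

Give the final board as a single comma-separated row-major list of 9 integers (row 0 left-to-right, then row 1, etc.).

Answer: 8, 0, 6, 1, 3, 5, 2, 4, 7

Derivation:
After move 1 (R):
8 3 6
1 0 5
2 4 7

After move 2 (L):
8 3 6
0 1 5
2 4 7

After move 3 (R):
8 3 6
1 0 5
2 4 7

After move 4 (U):
8 0 6
1 3 5
2 4 7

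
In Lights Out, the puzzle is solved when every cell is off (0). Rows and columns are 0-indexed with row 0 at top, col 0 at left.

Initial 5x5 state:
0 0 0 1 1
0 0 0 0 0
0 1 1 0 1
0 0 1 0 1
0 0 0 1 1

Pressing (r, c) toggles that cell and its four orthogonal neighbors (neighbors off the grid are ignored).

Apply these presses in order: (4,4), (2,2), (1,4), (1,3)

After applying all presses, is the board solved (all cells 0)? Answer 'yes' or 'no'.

Answer: yes

Derivation:
After press 1 at (4,4):
0 0 0 1 1
0 0 0 0 0
0 1 1 0 1
0 0 1 0 0
0 0 0 0 0

After press 2 at (2,2):
0 0 0 1 1
0 0 1 0 0
0 0 0 1 1
0 0 0 0 0
0 0 0 0 0

After press 3 at (1,4):
0 0 0 1 0
0 0 1 1 1
0 0 0 1 0
0 0 0 0 0
0 0 0 0 0

After press 4 at (1,3):
0 0 0 0 0
0 0 0 0 0
0 0 0 0 0
0 0 0 0 0
0 0 0 0 0

Lights still on: 0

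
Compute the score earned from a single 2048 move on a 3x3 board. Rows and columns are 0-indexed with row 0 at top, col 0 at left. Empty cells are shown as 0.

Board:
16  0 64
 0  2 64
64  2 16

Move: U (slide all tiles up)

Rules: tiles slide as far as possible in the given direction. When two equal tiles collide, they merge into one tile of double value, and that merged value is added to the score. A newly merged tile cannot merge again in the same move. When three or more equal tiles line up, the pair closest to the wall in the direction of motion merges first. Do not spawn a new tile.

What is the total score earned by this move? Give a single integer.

Slide up:
col 0: [16, 0, 64] -> [16, 64, 0]  score +0 (running 0)
col 1: [0, 2, 2] -> [4, 0, 0]  score +4 (running 4)
col 2: [64, 64, 16] -> [128, 16, 0]  score +128 (running 132)
Board after move:
 16   4 128
 64   0  16
  0   0   0

Answer: 132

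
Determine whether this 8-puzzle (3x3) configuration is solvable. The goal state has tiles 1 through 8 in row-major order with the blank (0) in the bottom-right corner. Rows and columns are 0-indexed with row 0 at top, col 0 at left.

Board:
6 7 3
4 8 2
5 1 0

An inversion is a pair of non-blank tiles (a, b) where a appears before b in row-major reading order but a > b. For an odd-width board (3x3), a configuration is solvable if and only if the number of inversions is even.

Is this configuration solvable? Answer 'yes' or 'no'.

Inversions (pairs i<j in row-major order where tile[i] > tile[j] > 0): 19
19 is odd, so the puzzle is not solvable.

Answer: no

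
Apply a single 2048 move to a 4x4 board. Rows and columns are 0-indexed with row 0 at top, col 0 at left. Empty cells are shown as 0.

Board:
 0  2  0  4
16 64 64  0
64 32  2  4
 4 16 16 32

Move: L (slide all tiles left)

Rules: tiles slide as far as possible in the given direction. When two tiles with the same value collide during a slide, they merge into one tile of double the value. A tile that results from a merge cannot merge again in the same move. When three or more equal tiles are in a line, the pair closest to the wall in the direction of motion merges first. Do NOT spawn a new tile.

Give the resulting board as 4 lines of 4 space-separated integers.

Slide left:
row 0: [0, 2, 0, 4] -> [2, 4, 0, 0]
row 1: [16, 64, 64, 0] -> [16, 128, 0, 0]
row 2: [64, 32, 2, 4] -> [64, 32, 2, 4]
row 3: [4, 16, 16, 32] -> [4, 32, 32, 0]

Answer:   2   4   0   0
 16 128   0   0
 64  32   2   4
  4  32  32   0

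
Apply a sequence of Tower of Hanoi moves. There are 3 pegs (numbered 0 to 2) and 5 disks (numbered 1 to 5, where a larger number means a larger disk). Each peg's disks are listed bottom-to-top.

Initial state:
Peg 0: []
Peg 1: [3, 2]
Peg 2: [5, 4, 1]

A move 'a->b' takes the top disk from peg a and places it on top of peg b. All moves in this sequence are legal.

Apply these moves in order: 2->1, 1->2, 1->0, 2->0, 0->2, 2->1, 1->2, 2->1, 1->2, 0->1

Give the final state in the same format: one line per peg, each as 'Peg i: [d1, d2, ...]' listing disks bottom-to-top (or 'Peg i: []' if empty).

Answer: Peg 0: []
Peg 1: [3, 2]
Peg 2: [5, 4, 1]

Derivation:
After move 1 (2->1):
Peg 0: []
Peg 1: [3, 2, 1]
Peg 2: [5, 4]

After move 2 (1->2):
Peg 0: []
Peg 1: [3, 2]
Peg 2: [5, 4, 1]

After move 3 (1->0):
Peg 0: [2]
Peg 1: [3]
Peg 2: [5, 4, 1]

After move 4 (2->0):
Peg 0: [2, 1]
Peg 1: [3]
Peg 2: [5, 4]

After move 5 (0->2):
Peg 0: [2]
Peg 1: [3]
Peg 2: [5, 4, 1]

After move 6 (2->1):
Peg 0: [2]
Peg 1: [3, 1]
Peg 2: [5, 4]

After move 7 (1->2):
Peg 0: [2]
Peg 1: [3]
Peg 2: [5, 4, 1]

After move 8 (2->1):
Peg 0: [2]
Peg 1: [3, 1]
Peg 2: [5, 4]

After move 9 (1->2):
Peg 0: [2]
Peg 1: [3]
Peg 2: [5, 4, 1]

After move 10 (0->1):
Peg 0: []
Peg 1: [3, 2]
Peg 2: [5, 4, 1]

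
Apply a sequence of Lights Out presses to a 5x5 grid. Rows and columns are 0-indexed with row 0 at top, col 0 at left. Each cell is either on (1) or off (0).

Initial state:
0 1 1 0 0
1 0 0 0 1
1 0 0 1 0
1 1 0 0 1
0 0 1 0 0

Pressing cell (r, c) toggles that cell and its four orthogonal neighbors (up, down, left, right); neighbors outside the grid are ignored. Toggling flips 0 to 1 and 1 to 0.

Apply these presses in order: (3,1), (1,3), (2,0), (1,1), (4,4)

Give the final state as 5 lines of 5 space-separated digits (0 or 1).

Answer: 0 0 1 1 0
1 1 0 1 0
0 1 0 0 0
1 0 1 0 0
0 1 1 1 1

Derivation:
After press 1 at (3,1):
0 1 1 0 0
1 0 0 0 1
1 1 0 1 0
0 0 1 0 1
0 1 1 0 0

After press 2 at (1,3):
0 1 1 1 0
1 0 1 1 0
1 1 0 0 0
0 0 1 0 1
0 1 1 0 0

After press 3 at (2,0):
0 1 1 1 0
0 0 1 1 0
0 0 0 0 0
1 0 1 0 1
0 1 1 0 0

After press 4 at (1,1):
0 0 1 1 0
1 1 0 1 0
0 1 0 0 0
1 0 1 0 1
0 1 1 0 0

After press 5 at (4,4):
0 0 1 1 0
1 1 0 1 0
0 1 0 0 0
1 0 1 0 0
0 1 1 1 1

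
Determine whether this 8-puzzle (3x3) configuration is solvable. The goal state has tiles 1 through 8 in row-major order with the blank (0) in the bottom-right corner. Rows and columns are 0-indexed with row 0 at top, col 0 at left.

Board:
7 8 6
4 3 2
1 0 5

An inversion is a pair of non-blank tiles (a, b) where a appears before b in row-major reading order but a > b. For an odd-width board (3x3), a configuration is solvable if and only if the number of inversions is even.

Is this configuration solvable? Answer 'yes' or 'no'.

Inversions (pairs i<j in row-major order where tile[i] > tile[j] > 0): 23
23 is odd, so the puzzle is not solvable.

Answer: no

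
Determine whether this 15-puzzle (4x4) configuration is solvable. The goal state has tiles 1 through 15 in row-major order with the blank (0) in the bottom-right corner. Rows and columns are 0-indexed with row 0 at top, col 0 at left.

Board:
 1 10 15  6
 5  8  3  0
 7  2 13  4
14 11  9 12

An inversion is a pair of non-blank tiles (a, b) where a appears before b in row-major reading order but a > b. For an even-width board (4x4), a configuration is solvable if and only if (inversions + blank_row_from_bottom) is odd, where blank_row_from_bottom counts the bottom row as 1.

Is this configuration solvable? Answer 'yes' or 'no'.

Answer: yes

Derivation:
Inversions: 42
Blank is in row 1 (0-indexed from top), which is row 3 counting from the bottom (bottom = 1).
42 + 3 = 45, which is odd, so the puzzle is solvable.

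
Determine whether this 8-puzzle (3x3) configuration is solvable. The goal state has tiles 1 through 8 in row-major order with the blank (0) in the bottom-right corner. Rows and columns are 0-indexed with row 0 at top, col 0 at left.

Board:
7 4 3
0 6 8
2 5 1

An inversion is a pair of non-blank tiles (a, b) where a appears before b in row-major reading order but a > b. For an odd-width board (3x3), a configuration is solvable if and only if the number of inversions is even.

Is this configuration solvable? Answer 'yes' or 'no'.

Answer: no

Derivation:
Inversions (pairs i<j in row-major order where tile[i] > tile[j] > 0): 19
19 is odd, so the puzzle is not solvable.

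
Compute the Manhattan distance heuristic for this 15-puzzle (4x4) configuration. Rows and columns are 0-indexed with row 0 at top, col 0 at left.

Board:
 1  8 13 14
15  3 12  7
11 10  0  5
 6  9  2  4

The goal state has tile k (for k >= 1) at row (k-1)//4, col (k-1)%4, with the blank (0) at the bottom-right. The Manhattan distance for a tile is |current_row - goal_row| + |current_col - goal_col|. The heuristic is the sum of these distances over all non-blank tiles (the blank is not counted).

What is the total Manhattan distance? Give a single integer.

Tile 1: (0,0)->(0,0) = 0
Tile 8: (0,1)->(1,3) = 3
Tile 13: (0,2)->(3,0) = 5
Tile 14: (0,3)->(3,1) = 5
Tile 15: (1,0)->(3,2) = 4
Tile 3: (1,1)->(0,2) = 2
Tile 12: (1,2)->(2,3) = 2
Tile 7: (1,3)->(1,2) = 1
Tile 11: (2,0)->(2,2) = 2
Tile 10: (2,1)->(2,1) = 0
Tile 5: (2,3)->(1,0) = 4
Tile 6: (3,0)->(1,1) = 3
Tile 9: (3,1)->(2,0) = 2
Tile 2: (3,2)->(0,1) = 4
Tile 4: (3,3)->(0,3) = 3
Sum: 0 + 3 + 5 + 5 + 4 + 2 + 2 + 1 + 2 + 0 + 4 + 3 + 2 + 4 + 3 = 40

Answer: 40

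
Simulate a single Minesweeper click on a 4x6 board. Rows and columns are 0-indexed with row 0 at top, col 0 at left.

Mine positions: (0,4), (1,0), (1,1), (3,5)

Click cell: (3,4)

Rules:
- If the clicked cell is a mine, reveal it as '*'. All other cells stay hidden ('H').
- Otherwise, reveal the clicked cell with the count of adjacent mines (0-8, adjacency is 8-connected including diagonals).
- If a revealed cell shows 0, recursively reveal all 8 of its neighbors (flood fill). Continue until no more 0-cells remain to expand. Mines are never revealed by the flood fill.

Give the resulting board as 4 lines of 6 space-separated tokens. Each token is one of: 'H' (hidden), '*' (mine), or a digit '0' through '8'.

H H H H H H
H H H H H H
H H H H H H
H H H H 1 H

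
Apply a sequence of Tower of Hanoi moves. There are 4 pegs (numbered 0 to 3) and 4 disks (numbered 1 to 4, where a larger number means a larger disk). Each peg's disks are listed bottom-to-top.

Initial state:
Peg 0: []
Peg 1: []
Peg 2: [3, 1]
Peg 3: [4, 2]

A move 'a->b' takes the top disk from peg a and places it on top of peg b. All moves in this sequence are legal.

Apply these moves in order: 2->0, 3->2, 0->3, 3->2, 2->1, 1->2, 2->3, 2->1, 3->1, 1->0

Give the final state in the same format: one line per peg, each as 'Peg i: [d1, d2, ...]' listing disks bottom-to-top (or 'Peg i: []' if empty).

Answer: Peg 0: [1]
Peg 1: [2]
Peg 2: [3]
Peg 3: [4]

Derivation:
After move 1 (2->0):
Peg 0: [1]
Peg 1: []
Peg 2: [3]
Peg 3: [4, 2]

After move 2 (3->2):
Peg 0: [1]
Peg 1: []
Peg 2: [3, 2]
Peg 3: [4]

After move 3 (0->3):
Peg 0: []
Peg 1: []
Peg 2: [3, 2]
Peg 3: [4, 1]

After move 4 (3->2):
Peg 0: []
Peg 1: []
Peg 2: [3, 2, 1]
Peg 3: [4]

After move 5 (2->1):
Peg 0: []
Peg 1: [1]
Peg 2: [3, 2]
Peg 3: [4]

After move 6 (1->2):
Peg 0: []
Peg 1: []
Peg 2: [3, 2, 1]
Peg 3: [4]

After move 7 (2->3):
Peg 0: []
Peg 1: []
Peg 2: [3, 2]
Peg 3: [4, 1]

After move 8 (2->1):
Peg 0: []
Peg 1: [2]
Peg 2: [3]
Peg 3: [4, 1]

After move 9 (3->1):
Peg 0: []
Peg 1: [2, 1]
Peg 2: [3]
Peg 3: [4]

After move 10 (1->0):
Peg 0: [1]
Peg 1: [2]
Peg 2: [3]
Peg 3: [4]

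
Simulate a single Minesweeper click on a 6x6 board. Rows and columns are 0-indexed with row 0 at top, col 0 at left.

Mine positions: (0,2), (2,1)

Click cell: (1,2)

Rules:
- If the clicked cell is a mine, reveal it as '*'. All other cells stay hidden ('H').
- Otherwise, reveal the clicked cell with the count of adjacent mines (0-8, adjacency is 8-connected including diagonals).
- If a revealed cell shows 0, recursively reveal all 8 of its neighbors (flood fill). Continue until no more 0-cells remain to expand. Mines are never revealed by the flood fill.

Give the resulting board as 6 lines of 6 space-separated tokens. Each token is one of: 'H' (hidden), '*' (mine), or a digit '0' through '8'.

H H H H H H
H H 2 H H H
H H H H H H
H H H H H H
H H H H H H
H H H H H H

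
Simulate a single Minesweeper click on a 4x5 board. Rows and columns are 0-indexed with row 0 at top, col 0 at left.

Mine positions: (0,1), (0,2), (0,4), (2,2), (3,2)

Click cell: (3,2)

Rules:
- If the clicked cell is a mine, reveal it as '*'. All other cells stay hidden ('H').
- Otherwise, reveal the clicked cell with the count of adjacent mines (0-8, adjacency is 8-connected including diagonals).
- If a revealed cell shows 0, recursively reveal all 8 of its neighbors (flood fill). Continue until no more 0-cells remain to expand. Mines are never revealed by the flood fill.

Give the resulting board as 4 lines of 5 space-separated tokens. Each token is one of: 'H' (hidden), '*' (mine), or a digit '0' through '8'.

H H H H H
H H H H H
H H H H H
H H * H H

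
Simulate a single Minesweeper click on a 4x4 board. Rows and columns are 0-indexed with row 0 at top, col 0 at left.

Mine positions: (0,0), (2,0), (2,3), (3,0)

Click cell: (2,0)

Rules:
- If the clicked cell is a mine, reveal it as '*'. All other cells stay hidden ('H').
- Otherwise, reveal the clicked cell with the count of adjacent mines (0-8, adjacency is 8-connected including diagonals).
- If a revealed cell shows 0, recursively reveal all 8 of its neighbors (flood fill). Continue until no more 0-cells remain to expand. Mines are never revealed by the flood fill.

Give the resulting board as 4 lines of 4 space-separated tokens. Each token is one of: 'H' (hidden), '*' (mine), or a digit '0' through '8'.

H H H H
H H H H
* H H H
H H H H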